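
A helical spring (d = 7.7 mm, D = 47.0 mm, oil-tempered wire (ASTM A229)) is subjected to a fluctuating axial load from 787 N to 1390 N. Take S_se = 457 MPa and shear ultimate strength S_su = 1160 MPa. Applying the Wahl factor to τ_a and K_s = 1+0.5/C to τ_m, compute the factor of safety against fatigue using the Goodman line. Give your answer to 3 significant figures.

2.07

C = D/d = 47.0/7.7 = 6.1039; K_W = (4C−1)/(4C−4)+0.615/C = 1.2477; K_s = 1+0.5/C = 1.0819
F_a = (F_max−F_min)/2 = 301.5 N; F_m = (F_max+F_min)/2 = 1088.5 N
τ_a = K_W·8F_aD/(πd³) = 1.2477 × 79.041 = 98.62 MPa
τ_m = K_s·8F_mD/(πd³) = 1.0819 × 285.36 = 308.74 MPa
Goodman: 1/n_f = τ_a/S_se + τ_m/S_su = 98.62/457 + 308.74/1160 = 0.21580 + 0.26615 = 0.48195
n_f = 1/0.48195 = 2.075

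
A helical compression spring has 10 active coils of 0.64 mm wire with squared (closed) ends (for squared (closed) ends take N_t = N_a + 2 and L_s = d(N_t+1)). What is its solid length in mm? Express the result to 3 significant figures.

8.32 mm

squared (closed) ends: N_t = N_a + 2 = 10 + 2 = 12
L_s = d·(N_t+1) = 0.64 × 13 = 8.32 mm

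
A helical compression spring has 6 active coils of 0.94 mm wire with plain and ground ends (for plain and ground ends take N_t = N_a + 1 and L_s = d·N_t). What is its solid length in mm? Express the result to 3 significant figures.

6.58 mm

plain and ground ends: N_t = N_a + 1 = 6 + 1 = 7
L_s = d·N_t = 0.94 × 7 = 6.58 mm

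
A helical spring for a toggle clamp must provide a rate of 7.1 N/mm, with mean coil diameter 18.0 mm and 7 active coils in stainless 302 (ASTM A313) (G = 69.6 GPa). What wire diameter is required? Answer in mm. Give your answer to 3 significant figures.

2.40 mm

d = (8D³N_a·k / G)^(1/4) = (8·18.0³·7·7.1 / (69.6×10³))^0.25
  = (33.316)^0.25 = 2.4025 mm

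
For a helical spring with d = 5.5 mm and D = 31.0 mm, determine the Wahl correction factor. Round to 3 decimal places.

1.271

C = D/d = 31.0/5.5 = 5.6364
K_W = (4C−1)/(4C−4) + 0.615/C = 21.545/18.545 + 0.1091 = 1.2709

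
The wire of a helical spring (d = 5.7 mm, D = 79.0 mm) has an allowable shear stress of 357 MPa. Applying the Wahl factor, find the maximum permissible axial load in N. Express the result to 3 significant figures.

C = D/d = 79.0/5.7 = 13.8596
K_W = (4C−1)/(4C−4) + 0.615/C = 54.439/51.439 + 0.0444 = 1.1027
τ_max = K·8FD/(πd³) → F_max = τ_allow·πd³/(8DK)
F_max = 357·π·5.7³/(8·79.0·1.1027) = 2.077e+05/696.9 = 298.04 N

298 N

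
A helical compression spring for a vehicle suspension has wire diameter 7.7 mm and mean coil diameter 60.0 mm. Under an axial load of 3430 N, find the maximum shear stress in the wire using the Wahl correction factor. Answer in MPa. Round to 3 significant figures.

1370 MPa

Spring index C = D/d = 60.0/7.7 = 7.7922
K_W = (4C−1)/(4C−4) + 0.615/C = 30.169/27.169 + 0.0789 = 1.1893
τ₀ = 8FD/(πd³) = 8·3430·60.0/(π·7.7³) = 1.6464e+06/1434.2 = 1147.9 MPa
τ_max = K·τ₀ = 1.1893 × 1147.9 = 1365.3 MPa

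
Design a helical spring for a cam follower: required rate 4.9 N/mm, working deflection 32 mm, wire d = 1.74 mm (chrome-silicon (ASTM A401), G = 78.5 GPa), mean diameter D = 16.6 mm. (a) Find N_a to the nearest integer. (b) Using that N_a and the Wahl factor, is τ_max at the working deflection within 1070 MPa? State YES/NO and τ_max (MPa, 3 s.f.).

N_a = Gd⁴/(8D³k) = (78.5×10³)(1.74⁴)/(8·16.6³·4.9) = 4.013 → N_a = 4
Actual rate k = Gd⁴/(8D³·4) = 4.9158 N/mm
Working load F = kδ = 4.9158·32 = 157.3 N
C = 16.6/1.74 = 9.5402; K_W = (4C−1)/(4C−4)+0.615/C = 1.1523
τ_max = K_W·8FD/(πd³) = 1.1523·1262.2 = 1454.5 MPa
τ_max > 1070 MPa → exceeds allowable

(a) 4 coils; (b) NO, τ_max = 1450 MPa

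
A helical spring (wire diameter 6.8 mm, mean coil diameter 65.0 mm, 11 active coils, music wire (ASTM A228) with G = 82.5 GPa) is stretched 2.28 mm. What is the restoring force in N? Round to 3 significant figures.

16.6 N

k = Gd⁴/(8D³N_a) = (82.5×10³)(6.8⁴)/(8·65.0³·11) = 7.2991 N/mm
F = k·δ = 7.2991 × 2.28 = 16.642 N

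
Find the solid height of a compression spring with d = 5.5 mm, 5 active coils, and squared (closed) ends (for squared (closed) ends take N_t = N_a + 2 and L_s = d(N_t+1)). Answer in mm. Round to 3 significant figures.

squared (closed) ends: N_t = N_a + 2 = 5 + 2 = 7
L_s = d·(N_t+1) = 5.5 × 8 = 44 mm

44.0 mm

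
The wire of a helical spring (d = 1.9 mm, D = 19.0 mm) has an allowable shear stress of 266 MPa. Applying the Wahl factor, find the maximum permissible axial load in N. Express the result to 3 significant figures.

32.9 N

C = D/d = 19.0/1.9 = 10.0000
K_W = (4C−1)/(4C−4) + 0.615/C = 39.000/36.000 + 0.0615 = 1.1448
τ_max = K·8FD/(πd³) → F_max = τ_allow·πd³/(8DK)
F_max = 266·π·1.9³/(8·19.0·1.1448) = 5731.8/174.01 = 32.939 N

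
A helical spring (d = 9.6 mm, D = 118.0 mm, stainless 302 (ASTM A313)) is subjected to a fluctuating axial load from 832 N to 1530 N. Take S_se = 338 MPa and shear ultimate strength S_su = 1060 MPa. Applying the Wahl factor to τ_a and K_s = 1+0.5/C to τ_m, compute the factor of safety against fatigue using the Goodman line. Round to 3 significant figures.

1.27

C = D/d = 118.0/9.6 = 12.2917; K_W = (4C−1)/(4C−4)+0.615/C = 1.1165; K_s = 1+0.5/C = 1.0407
F_a = (F_max−F_min)/2 = 349 N; F_m = (F_max+F_min)/2 = 1181 N
τ_a = K_W·8F_aD/(πd³) = 1.1165 × 118.53 = 132.34 MPa
τ_m = K_s·8F_mD/(πd³) = 1.0407 × 401.11 = 417.42 MPa
Goodman: 1/n_f = τ_a/S_se + τ_m/S_su = 132.34/338 + 417.42/1060 = 0.39152 + 0.39379 = 0.78532
n_f = 1/0.78532 = 1.273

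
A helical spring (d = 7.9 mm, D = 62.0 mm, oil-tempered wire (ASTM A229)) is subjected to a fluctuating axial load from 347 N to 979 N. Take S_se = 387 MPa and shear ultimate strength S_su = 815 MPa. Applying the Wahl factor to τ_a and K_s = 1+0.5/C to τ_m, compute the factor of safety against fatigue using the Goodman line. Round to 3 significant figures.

1.70

C = D/d = 62.0/7.9 = 7.8481; K_W = (4C−1)/(4C−4)+0.615/C = 1.1879; K_s = 1+0.5/C = 1.0637
F_a = (F_max−F_min)/2 = 316 N; F_m = (F_max+F_min)/2 = 663 N
τ_a = K_W·8F_aD/(πd³) = 1.1879 × 101.19 = 120.2 MPa
τ_m = K_s·8F_mD/(πd³) = 1.0637 × 212.31 = 225.83 MPa
Goodman: 1/n_f = τ_a/S_se + τ_m/S_su = 120.2/387 + 225.83/815 = 0.31060 + 0.27710 = 0.58769
n_f = 1/0.58769 = 1.702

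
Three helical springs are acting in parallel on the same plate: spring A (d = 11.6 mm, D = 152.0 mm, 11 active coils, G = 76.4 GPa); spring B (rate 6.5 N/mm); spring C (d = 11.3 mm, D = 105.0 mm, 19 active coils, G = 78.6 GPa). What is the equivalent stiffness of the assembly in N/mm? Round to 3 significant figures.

18.3 N/mm

k_A = Gd⁴/(8D³N_a) = (76.4×10³)(11.6⁴)/(8·152.0³·11) = 4.4762 N/mm
k_C = Gd⁴/(8D³N_a) = (78.6×10³)(11.3⁴)/(8·105.0³·19) = 7.2832 N/mm
Parallel: k_eq = 4.4762 + 6.5 + 7.2832 = 18.259 N/mm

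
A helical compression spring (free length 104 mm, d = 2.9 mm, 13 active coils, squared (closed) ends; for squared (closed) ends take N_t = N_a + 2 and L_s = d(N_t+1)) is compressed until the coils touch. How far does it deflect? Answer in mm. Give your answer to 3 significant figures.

57.6 mm

N_t = 15; L_s = 2.9·16 = 46.4 mm
δ_solid = L₀ − L_s = 104 − 46.4 = 57.6 mm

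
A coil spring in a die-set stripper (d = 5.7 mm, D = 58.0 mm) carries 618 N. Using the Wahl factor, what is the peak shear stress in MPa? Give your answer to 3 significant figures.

563 MPa

Spring index C = D/d = 58.0/5.7 = 10.1754
K_W = (4C−1)/(4C−4) + 0.615/C = 39.702/36.702 + 0.0604 = 1.1422
τ₀ = 8FD/(πd³) = 8·618·58.0/(π·5.7³) = 286752/581.8 = 492.87 MPa
τ_max = K·τ₀ = 1.1422 × 492.87 = 562.95 MPa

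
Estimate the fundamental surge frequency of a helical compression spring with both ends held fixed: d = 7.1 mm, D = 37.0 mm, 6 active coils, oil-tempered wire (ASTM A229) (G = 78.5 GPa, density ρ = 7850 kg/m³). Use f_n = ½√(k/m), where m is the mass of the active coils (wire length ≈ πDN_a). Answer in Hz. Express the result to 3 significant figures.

k = Gd⁴/(8D³N_a) = (78.5×10³)(7.1⁴)/(8·37.0³·6) = 82.046 N/mm = 82046 N/m
Wire length L = πDN_a = π·37.0·6 = 697.43 mm
m = ρ·(πd²/4)·L = 7850 × 39.592×10⁻⁶ m² × 0.69743 m = 0.21676 kg
f_n = ½√(k/m) = 0.5·√(82046/0.21676) = 0.5·√(3.7851e+05) = 307.62 Hz

308 Hz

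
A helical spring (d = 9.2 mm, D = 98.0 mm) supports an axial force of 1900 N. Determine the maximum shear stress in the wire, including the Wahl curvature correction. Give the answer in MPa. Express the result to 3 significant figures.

Spring index C = D/d = 98.0/9.2 = 10.6522
K_W = (4C−1)/(4C−4) + 0.615/C = 41.609/38.609 + 0.0577 = 1.1354
τ₀ = 8FD/(πd³) = 8·1900·98.0/(π·9.2³) = 1.4896e+06/2446.3 = 608.91 MPa
τ_max = K·τ₀ = 1.1354 × 608.91 = 691.38 MPa

691 MPa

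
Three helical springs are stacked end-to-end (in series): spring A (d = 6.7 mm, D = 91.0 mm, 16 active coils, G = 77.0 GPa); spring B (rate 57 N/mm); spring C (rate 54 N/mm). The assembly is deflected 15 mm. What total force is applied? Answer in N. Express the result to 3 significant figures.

22.8 N

k_A = Gd⁴/(8D³N_a) = (77.0×10³)(6.7⁴)/(8·91.0³·16) = 1.6086 N/mm
Series: 1/k_eq = 1/1.6086 + 1/57 + 1/54 = 0.65771; k_eq = 1.5204 N/mm
F = k_eq·δ = 1.5204·15 = 22.806 N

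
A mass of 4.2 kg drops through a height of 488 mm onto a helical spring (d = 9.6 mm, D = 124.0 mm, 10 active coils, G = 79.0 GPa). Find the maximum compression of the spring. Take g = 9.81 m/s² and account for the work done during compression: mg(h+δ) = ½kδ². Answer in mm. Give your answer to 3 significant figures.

105 mm

k = Gd⁴/(8D³N_a) = (79.0×10³)(9.6⁴)/(8·124.0³·10) = 4.399 N/mm
W = mg = 4.2 × 9.81 = 41.202 N
½kδ² − Wδ − Wh = 0 → δ = (W + √(W² + 2kWh))/k
δ = (41.202 + √(1697.6 + 176899))/4.399 = (41.202 + 422.61)/4.399 = 105.43 mm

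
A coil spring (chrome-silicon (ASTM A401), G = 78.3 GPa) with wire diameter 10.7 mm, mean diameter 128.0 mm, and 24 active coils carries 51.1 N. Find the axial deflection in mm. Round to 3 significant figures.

k = Gd⁴/(8D³N_a) = (78.3×10³)(10.7⁴)/(8·128.0³·24) = 2.549 N/mm
δ = F/k = 51.1 / 2.549 = 20.047 mm

20.0 mm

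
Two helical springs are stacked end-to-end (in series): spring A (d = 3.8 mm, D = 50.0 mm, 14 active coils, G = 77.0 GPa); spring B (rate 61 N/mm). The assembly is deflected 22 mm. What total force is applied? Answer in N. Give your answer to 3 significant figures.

24.8 N

k_A = Gd⁴/(8D³N_a) = (77.0×10³)(3.8⁴)/(8·50.0³·14) = 1.1468 N/mm
Series: 1/k_eq = 1/1.1468 + 1/61 = 0.88837; k_eq = 1.1257 N/mm
F = k_eq·δ = 1.1257·22 = 24.765 N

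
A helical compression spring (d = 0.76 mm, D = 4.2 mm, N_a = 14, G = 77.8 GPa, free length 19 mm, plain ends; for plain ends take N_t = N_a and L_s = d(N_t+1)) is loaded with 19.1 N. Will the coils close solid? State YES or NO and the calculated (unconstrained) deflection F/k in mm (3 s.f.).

k = Gd⁴/(8D³N_a) = (77.8×10³)(0.76⁴)/(8·4.2³·14) = 3.128 N/mm
N_t = 14; L_s = 0.76·15 = 11.4 mm; δ_solid = L₀ − L_s = 19 − 11.4 = 7.6 mm
δ = F/k = 19.1/3.128 = 6.1061 mm
δ < δ_solid → spring does not go solid

NO, δ = 6.11 mm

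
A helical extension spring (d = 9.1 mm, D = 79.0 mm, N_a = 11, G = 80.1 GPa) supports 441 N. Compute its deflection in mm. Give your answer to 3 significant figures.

k = Gd⁴/(8D³N_a) = (80.1×10³)(9.1⁴)/(8·79.0³·11) = 12.66 N/mm
δ = F/k = 441 / 12.66 = 34.834 mm

34.8 mm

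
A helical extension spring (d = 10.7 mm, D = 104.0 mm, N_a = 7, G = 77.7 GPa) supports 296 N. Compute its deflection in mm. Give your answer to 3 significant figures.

18.3 mm

k = Gd⁴/(8D³N_a) = (77.7×10³)(10.7⁴)/(8·104.0³·7) = 16.168 N/mm
δ = F/k = 296 / 16.168 = 18.307 mm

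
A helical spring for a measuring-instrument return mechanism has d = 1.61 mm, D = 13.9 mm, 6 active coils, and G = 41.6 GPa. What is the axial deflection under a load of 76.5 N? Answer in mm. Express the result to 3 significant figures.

35.3 mm

k = Gd⁴/(8D³N_a) = (41.6×10³)(1.61⁴)/(8·13.9³·6) = 2.1683 N/mm
δ = F/k = 76.5 / 2.1683 = 35.282 mm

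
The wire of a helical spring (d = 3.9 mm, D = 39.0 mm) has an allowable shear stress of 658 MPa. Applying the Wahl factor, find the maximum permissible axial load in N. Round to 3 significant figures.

C = D/d = 39.0/3.9 = 10.0000
K_W = (4C−1)/(4C−4) + 0.615/C = 39.000/36.000 + 0.0615 = 1.1448
τ_max = K·8FD/(πd³) → F_max = τ_allow·πd³/(8DK)
F_max = 658·π·3.9³/(8·39.0·1.1448) = 1.2262e+05/357.19 = 343.3 N

343 N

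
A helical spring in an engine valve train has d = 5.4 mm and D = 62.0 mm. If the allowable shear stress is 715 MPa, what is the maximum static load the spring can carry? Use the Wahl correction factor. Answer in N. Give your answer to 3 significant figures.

634 N

C = D/d = 62.0/5.4 = 11.4815
K_W = (4C−1)/(4C−4) + 0.615/C = 44.926/41.926 + 0.0536 = 1.1251
τ_max = K·8FD/(πd³) → F_max = τ_allow·πd³/(8DK)
F_max = 715·π·5.4³/(8·62.0·1.1251) = 3.537e+05/558.06 = 633.81 N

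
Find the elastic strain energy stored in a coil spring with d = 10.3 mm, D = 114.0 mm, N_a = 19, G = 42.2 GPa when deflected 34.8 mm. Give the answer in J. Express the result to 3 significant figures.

1.28 J

k = Gd⁴/(8D³N_a) = (42.2×10³)(10.3⁴)/(8·114.0³·19) = 2.1091 N/mm
U = ½kδ² = 0.5 × 2.1091 × 34.8² = 1277.1 N·mm = 1.2771 J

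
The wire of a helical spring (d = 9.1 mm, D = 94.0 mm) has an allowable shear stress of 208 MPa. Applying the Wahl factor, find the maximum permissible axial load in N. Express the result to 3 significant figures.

C = D/d = 94.0/9.1 = 10.3297
K_W = (4C−1)/(4C−4) + 0.615/C = 40.319/37.319 + 0.0595 = 1.1399
τ_max = K·8FD/(πd³) → F_max = τ_allow·πd³/(8DK)
F_max = 208·π·9.1³/(8·94.0·1.1399) = 4.9242e+05/857.22 = 574.44 N

574 N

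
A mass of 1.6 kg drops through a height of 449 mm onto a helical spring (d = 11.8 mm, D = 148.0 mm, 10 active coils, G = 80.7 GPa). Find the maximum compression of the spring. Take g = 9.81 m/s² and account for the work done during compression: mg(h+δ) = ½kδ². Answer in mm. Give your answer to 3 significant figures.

k = Gd⁴/(8D³N_a) = (80.7×10³)(11.8⁴)/(8·148.0³·10) = 6.0329 N/mm
W = mg = 1.6 × 9.81 = 15.696 N
½kδ² − Wδ − Wh = 0 → δ = (W + √(W² + 2kWh))/k
δ = (15.696 + √(246.36 + 85033.8))/6.0329 = (15.696 + 292.03)/6.0329 = 51.008 mm

51.0 mm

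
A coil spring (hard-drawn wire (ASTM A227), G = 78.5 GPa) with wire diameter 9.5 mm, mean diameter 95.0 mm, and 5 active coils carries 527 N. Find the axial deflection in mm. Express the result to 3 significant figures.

k = Gd⁴/(8D³N_a) = (78.5×10³)(9.5⁴)/(8·95.0³·5) = 18.644 N/mm
δ = F/k = 527 / 18.644 = 28.267 mm

28.3 mm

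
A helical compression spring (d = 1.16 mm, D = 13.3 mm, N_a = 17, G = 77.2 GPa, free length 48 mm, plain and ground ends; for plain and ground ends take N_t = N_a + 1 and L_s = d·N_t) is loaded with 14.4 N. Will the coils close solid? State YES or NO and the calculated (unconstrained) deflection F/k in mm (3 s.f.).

k = Gd⁴/(8D³N_a) = (77.2×10³)(1.16⁴)/(8·13.3³·17) = 0.43687 N/mm
N_t = 18; L_s = 1.16·18 = 20.88 mm; δ_solid = L₀ − L_s = 48 − 20.88 = 27.12 mm
δ = F/k = 14.4/0.43687 = 32.962 mm
δ ≥ δ_solid → spring goes solid

YES, δ = 33.0 mm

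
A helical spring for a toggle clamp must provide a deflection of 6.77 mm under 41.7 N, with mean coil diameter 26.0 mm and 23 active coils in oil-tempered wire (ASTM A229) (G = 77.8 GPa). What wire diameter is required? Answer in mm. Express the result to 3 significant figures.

Required rate k = F/δ = 41.7/6.77 = 6.1595 N/mm
d = (8D³N_a·k / G)^(1/4) = (8·26.0³·23·6.1595 / (77.8×10³))^0.25
  = (256.04)^0.25 = 4.0002 mm

4.00 mm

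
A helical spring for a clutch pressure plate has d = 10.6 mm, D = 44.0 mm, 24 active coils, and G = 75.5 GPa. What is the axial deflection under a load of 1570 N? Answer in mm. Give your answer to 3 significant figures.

26.9 mm

k = Gd⁴/(8D³N_a) = (75.5×10³)(10.6⁴)/(8·44.0³·24) = 58.279 N/mm
δ = F/k = 1570 / 58.279 = 26.939 mm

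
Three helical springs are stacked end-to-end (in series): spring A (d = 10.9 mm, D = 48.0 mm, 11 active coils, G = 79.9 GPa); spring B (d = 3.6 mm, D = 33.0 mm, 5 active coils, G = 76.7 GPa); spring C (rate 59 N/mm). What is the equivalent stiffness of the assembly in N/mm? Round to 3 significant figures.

7.29 N/mm

k_A = Gd⁴/(8D³N_a) = (79.9×10³)(10.9⁴)/(8·48.0³·11) = 115.89 N/mm
k_B = Gd⁴/(8D³N_a) = (76.7×10³)(3.6⁴)/(8·33.0³·5) = 8.962 N/mm
Series: 1/k_eq = 1/115.89 + 1/8.962 + 1/59 = 0.13716; k_eq = 7.2907 N/mm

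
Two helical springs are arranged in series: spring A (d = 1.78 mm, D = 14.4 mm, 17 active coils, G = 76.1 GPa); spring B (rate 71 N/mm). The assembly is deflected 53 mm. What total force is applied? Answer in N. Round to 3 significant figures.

97.1 N

k_A = Gd⁴/(8D³N_a) = (76.1×10³)(1.78⁴)/(8·14.4³·17) = 1.8812 N/mm
Series: 1/k_eq = 1/1.8812 + 1/71 = 0.54566; k_eq = 1.8327 N/mm
F = k_eq·δ = 1.8327·53 = 97.131 N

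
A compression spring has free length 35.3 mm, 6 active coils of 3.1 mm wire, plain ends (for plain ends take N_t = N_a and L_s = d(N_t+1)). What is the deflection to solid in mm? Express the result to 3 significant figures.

13.6 mm

N_t = 6; L_s = 3.1·7 = 21.7 mm
δ_solid = L₀ − L_s = 35.3 − 21.7 = 13.6 mm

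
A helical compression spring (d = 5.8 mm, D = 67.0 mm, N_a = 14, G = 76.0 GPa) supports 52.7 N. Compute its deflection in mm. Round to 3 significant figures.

k = Gd⁴/(8D³N_a) = (76.0×10³)(5.8⁴)/(8·67.0³·14) = 2.5532 N/mm
δ = F/k = 52.7 / 2.5532 = 20.641 mm

20.6 mm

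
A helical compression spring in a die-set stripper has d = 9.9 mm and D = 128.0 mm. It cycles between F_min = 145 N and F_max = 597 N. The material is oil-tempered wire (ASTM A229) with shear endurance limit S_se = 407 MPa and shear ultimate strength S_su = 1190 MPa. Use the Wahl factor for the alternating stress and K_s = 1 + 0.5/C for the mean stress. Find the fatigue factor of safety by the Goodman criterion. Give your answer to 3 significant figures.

3.17

C = D/d = 128.0/9.9 = 12.9293; K_W = (4C−1)/(4C−4)+0.615/C = 1.1104; K_s = 1+0.5/C = 1.0387
F_a = (F_max−F_min)/2 = 226 N; F_m = (F_max+F_min)/2 = 371 N
τ_a = K_W·8F_aD/(πd³) = 1.1104 × 75.919 = 84.304 MPa
τ_m = K_s·8F_mD/(πd³) = 1.0387 × 124.63 = 129.45 MPa
Goodman: 1/n_f = τ_a/S_se + τ_m/S_su = 84.304/407 + 129.45/1190 = 0.20713 + 0.10878 = 0.31591
n_f = 1/0.31591 = 3.165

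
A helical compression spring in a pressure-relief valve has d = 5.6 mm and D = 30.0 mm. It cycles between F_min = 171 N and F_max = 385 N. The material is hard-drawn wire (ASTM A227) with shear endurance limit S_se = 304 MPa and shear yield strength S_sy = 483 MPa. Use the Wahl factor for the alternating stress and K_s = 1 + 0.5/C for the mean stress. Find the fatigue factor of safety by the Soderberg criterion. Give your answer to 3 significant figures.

C = D/d = 30.0/5.6 = 5.3571; K_W = (4C−1)/(4C−4)+0.615/C = 1.2869; K_s = 1+0.5/C = 1.0933
F_a = (F_max−F_min)/2 = 107 N; F_m = (F_max+F_min)/2 = 278 N
τ_a = K_W·8F_aD/(πd³) = 1.2869 × 46.546 = 59.901 MPa
τ_m = K_s·8F_mD/(πd³) = 1.0933 × 120.93 = 132.22 MPa
Soderberg: 1/n_f = τ_a/S_se + τ_m/S_sy = 59.901/304 + 132.22/483 = 0.19704 + 0.27375 = 0.47079
n_f = 1/0.47079 = 2.124

2.12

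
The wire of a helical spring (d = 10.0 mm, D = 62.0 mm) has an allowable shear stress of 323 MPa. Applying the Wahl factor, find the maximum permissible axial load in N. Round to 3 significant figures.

C = D/d = 62.0/10.0 = 6.2000
K_W = (4C−1)/(4C−4) + 0.615/C = 23.800/20.800 + 0.0992 = 1.2434
τ_max = K·8FD/(πd³) → F_max = τ_allow·πd³/(8DK)
F_max = 323·π·10.0³/(8·62.0·1.2434) = 1.0147e+06/616.74 = 1645.3 N

1650 N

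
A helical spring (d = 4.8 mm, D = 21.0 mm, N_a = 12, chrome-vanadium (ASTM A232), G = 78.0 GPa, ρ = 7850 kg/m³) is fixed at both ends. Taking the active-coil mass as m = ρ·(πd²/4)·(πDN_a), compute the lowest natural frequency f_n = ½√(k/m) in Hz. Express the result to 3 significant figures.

k = Gd⁴/(8D³N_a) = (78.0×10³)(4.8⁴)/(8·21.0³·12) = 46.573 N/mm = 46573 N/m
Wire length L = πDN_a = π·21.0·12 = 791.68 mm
m = ρ·(πd²/4)·L = 7850 × 18.096×10⁻⁶ m² × 0.79168 m = 0.11246 kg
f_n = ½√(k/m) = 0.5·√(46573/0.11246) = 0.5·√(4.1413e+05) = 321.77 Hz

322 Hz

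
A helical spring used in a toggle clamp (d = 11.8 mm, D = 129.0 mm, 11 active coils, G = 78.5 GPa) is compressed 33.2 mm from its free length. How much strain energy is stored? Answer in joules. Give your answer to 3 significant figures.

k = Gd⁴/(8D³N_a) = (78.5×10³)(11.8⁴)/(8·129.0³·11) = 8.0565 N/mm
U = ½kδ² = 0.5 × 8.0565 × 33.2² = 4440.1 N·mm = 4.4401 J

4.44 J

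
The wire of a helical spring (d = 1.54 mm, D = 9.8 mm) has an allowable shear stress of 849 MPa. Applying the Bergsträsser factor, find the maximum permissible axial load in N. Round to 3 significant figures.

102 N

C = D/d = 9.8/1.54 = 6.3636
K_B = (4C+2)/(4C−3) = 27.455/22.455 = 1.2227
τ_max = K·8FD/(πd³) → F_max = τ_allow·πd³/(8DK)
F_max = 849·π·1.54³/(8·9.8·1.2227) = 9741.4/95.857 = 101.62 N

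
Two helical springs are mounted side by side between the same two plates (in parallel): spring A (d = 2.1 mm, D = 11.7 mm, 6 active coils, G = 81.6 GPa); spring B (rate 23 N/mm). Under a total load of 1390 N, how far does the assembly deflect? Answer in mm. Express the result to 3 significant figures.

k_A = Gd⁴/(8D³N_a) = (81.6×10³)(2.1⁴)/(8·11.7³·6) = 20.643 N/mm
Parallel: k_eq = 20.643 + 23 = 43.643 N/mm
δ = F/k_eq = 1390/43.643 = 31.849 mm

31.8 mm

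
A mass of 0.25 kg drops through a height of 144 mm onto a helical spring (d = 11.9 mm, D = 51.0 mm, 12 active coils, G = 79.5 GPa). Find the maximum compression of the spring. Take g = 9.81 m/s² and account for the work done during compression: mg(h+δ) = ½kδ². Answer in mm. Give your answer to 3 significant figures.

k = Gd⁴/(8D³N_a) = (79.5×10³)(11.9⁴)/(8·51.0³·12) = 125.19 N/mm
W = mg = 0.25 × 9.81 = 2.4525 N
½kδ² − Wδ − Wh = 0 → δ = (W + √(W² + 2kWh))/k
δ = (2.4525 + √(6.0148 + 88424.9))/125.19 = (2.4525 + 297.37)/125.19 = 2.3949 mm

2.39 mm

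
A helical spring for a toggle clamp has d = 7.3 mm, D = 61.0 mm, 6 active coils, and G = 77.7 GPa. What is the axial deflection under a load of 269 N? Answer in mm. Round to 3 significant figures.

13.3 mm

k = Gd⁴/(8D³N_a) = (77.7×10³)(7.3⁴)/(8·61.0³·6) = 20.253 N/mm
δ = F/k = 269 / 20.253 = 13.282 mm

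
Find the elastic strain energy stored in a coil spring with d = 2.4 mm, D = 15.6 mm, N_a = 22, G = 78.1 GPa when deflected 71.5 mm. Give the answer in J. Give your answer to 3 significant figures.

9.91 J

k = Gd⁴/(8D³N_a) = (78.1×10³)(2.4⁴)/(8·15.6³·22) = 3.878 N/mm
U = ½kδ² = 0.5 × 3.878 × 71.5² = 9912.7 N·mm = 9.9127 J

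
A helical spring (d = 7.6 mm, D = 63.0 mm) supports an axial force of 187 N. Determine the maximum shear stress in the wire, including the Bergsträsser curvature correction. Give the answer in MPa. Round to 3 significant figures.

Spring index C = D/d = 63.0/7.6 = 8.2895
K_B = (4C+2)/(4C−3) = 35.158/30.158 = 1.1658
τ₀ = 8FD/(πd³) = 8·187·63.0/(π·7.6³) = 94248/1379.1 = 68.341 MPa
τ_max = K·τ₀ = 1.1658 × 68.341 = 79.672 MPa

79.7 MPa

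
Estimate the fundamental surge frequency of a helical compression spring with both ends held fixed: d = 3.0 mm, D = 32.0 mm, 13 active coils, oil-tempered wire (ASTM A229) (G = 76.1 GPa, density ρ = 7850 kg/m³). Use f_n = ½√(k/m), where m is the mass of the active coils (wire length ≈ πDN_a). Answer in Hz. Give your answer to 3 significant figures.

k = Gd⁴/(8D³N_a) = (76.1×10³)(3.0⁴)/(8·32.0³·13) = 1.8088 N/mm = 1808.8 N/m
Wire length L = πDN_a = π·32.0·13 = 1306.9 mm
m = ρ·(πd²/4)·L = 7850 × 7.0686×10⁻⁶ m² × 1.3069 m = 0.072518 kg
f_n = ½√(k/m) = 0.5·√(1808.8/0.072518) = 0.5·√(24943) = 78.966 Hz

79.0 Hz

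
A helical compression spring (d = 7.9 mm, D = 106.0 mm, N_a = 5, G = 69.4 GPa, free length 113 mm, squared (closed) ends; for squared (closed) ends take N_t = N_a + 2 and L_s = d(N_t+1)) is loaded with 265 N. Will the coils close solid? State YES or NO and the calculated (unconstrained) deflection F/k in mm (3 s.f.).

NO, δ = 46.7 mm

k = Gd⁴/(8D³N_a) = (69.4×10³)(7.9⁴)/(8·106.0³·5) = 5.674 N/mm
N_t = 7; L_s = 7.9·8 = 63.2 mm; δ_solid = L₀ − L_s = 113 − 63.2 = 49.8 mm
δ = F/k = 265/5.674 = 46.704 mm
δ < δ_solid → spring does not go solid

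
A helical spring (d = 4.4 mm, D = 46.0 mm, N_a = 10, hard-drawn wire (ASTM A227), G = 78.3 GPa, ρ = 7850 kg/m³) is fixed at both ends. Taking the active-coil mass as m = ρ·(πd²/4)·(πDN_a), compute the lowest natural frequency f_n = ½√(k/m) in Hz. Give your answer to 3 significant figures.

k = Gd⁴/(8D³N_a) = (78.3×10³)(4.4⁴)/(8·46.0³·10) = 3.7689 N/mm = 3768.9 N/m
Wire length L = πDN_a = π·46.0·10 = 1445.1 mm
m = ρ·(πd²/4)·L = 7850 × 15.205×10⁻⁶ m² × 1.4451 m = 0.17249 kg
f_n = ½√(k/m) = 0.5·√(3768.9/0.17249) = 0.5·√(21849) = 73.907 Hz

73.9 Hz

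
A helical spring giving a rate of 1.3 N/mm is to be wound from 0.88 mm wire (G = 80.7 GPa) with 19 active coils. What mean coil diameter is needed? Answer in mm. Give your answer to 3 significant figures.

D = (Gd⁴/(8N_a·k))^(1/3) = (80.7×10³·0.88⁴/(8·19·1.3))^(1/3)
  = (244.916)^(1/3) = 6.2566 mm

6.26 mm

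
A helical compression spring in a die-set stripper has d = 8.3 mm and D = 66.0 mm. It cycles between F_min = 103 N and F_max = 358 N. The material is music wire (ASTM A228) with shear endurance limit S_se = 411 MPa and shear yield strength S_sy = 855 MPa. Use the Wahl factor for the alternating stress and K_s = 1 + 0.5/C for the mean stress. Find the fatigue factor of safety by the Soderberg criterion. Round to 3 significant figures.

C = D/d = 66.0/8.3 = 7.9518; K_W = (4C−1)/(4C−4)+0.615/C = 1.1852; K_s = 1+0.5/C = 1.0629
F_a = (F_max−F_min)/2 = 127.5 N; F_m = (F_max+F_min)/2 = 230.5 N
τ_a = K_W·8F_aD/(πd³) = 1.1852 × 37.477 = 44.418 MPa
τ_m = K_s·8F_mD/(πd³) = 1.0629 × 67.752 = 72.012 MPa
Soderberg: 1/n_f = τ_a/S_se + τ_m/S_sy = 44.418/411 + 72.012/855 = 0.10807 + 0.08422 = 0.1923
n_f = 1/0.1923 = 5.2

5.20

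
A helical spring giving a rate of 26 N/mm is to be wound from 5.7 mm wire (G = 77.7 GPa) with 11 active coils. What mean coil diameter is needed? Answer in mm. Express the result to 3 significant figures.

33.0 mm

D = (Gd⁴/(8N_a·k))^(1/3) = (77.7×10³·5.7⁴/(8·11·26))^(1/3)
  = (35848)^(1/3) = 32.9727 mm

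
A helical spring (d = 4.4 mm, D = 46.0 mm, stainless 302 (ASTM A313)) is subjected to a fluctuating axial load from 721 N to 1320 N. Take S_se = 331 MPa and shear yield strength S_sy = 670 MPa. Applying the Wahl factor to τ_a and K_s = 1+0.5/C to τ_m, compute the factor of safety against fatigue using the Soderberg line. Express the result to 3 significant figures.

C = D/d = 46.0/4.4 = 10.4545; K_W = (4C−1)/(4C−4)+0.615/C = 1.1382; K_s = 1+0.5/C = 1.0478
F_a = (F_max−F_min)/2 = 299.5 N; F_m = (F_max+F_min)/2 = 1020.5 N
τ_a = K_W·8F_aD/(πd³) = 1.1382 × 411.85 = 468.75 MPa
τ_m = K_s·8F_mD/(πd³) = 1.0478 × 1403.3 = 1470.4 MPa
Soderberg: 1/n_f = τ_a/S_se + τ_m/S_sy = 468.75/331 + 1470.4/670 = 1.41615 + 2.19466 = 3.6108
n_f = 1/3.6108 = 0.2769

0.277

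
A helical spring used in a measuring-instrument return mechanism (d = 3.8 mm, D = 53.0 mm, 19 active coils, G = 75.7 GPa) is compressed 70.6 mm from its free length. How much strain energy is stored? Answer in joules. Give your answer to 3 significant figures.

1.74 J

k = Gd⁴/(8D³N_a) = (75.7×10³)(3.8⁴)/(8·53.0³·19) = 0.69752 N/mm
U = ½kδ² = 0.5 × 0.69752 × 70.6² = 1738.4 N·mm = 1.7384 J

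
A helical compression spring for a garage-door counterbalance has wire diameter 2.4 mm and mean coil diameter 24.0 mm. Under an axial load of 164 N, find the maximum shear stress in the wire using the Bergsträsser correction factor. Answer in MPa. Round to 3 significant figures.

Spring index C = D/d = 24.0/2.4 = 10.0000
K_B = (4C+2)/(4C−3) = 42.000/37.000 = 1.1351
τ₀ = 8FD/(πd³) = 8·164·24.0/(π·2.4³) = 31488/43.429 = 725.04 MPa
τ_max = K·τ₀ = 1.1351 × 725.04 = 823.02 MPa

823 MPa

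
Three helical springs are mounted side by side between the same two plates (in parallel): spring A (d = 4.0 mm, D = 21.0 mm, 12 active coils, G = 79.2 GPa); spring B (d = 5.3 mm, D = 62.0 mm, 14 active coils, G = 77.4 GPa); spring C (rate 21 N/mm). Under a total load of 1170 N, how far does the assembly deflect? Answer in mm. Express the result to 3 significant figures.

k_A = Gd⁴/(8D³N_a) = (79.2×10³)(4.0⁴)/(8·21.0³·12) = 22.805 N/mm
k_B = Gd⁴/(8D³N_a) = (77.4×10³)(5.3⁴)/(8·62.0³·14) = 2.288 N/mm
Parallel: k_eq = 22.805 + 2.288 + 21 = 46.093 N/mm
δ = F/k_eq = 1170/46.093 = 25.383 mm

25.4 mm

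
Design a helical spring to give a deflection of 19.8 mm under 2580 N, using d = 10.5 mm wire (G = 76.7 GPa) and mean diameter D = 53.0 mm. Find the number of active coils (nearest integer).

6

Required rate k = F/δ = 2580/19.8 = 130.3 N/mm
N_a = Gd⁴/(8D³k) = (76.7×10³ × 10.5⁴)/(8 × 53.0³ × 130.3)
    = 9.32293e+08 / 1.55193e+08 = 6.007 → 6 coils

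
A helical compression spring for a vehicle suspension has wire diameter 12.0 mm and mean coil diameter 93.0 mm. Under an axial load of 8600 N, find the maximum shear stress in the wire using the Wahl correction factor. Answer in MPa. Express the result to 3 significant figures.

Spring index C = D/d = 93.0/12.0 = 7.7500
K_W = (4C−1)/(4C−4) + 0.615/C = 30.000/27.000 + 0.0794 = 1.1905
τ₀ = 8FD/(πd³) = 8·8600·93.0/(π·12.0³) = 6.3984e+06/5428.7 = 1178.6 MPa
τ_max = K·τ₀ = 1.1905 × 1178.6 = 1403.1 MPa

1400 MPa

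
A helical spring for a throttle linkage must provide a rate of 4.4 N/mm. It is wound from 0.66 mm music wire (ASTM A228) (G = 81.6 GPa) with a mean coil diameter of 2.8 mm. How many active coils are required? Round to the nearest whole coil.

20

N_a = Gd⁴/(8D³k) = (81.6×10³ × 0.66⁴)/(8 × 2.8³ × 4.4)
    = 15483.4 / 772.71 = 20.04 → 20 coils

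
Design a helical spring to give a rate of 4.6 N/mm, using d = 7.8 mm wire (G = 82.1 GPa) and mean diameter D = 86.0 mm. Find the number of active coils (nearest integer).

N_a = Gd⁴/(8D³k) = (82.1×10³ × 7.8⁴)/(8 × 86.0³ × 4.6)
    = 3.03894e+08 / 2.34069e+07 = 12.98 → 13 coils

13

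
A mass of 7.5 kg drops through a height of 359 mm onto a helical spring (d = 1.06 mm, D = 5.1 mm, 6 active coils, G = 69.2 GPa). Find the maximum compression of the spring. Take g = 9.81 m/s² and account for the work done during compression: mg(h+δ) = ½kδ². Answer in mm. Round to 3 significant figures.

k = Gd⁴/(8D³N_a) = (69.2×10³)(1.06⁴)/(8·5.1³·6) = 13.721 N/mm
W = mg = 7.5 × 9.81 = 73.575 N
½kδ² − Wδ − Wh = 0 → δ = (W + √(W² + 2kWh))/k
δ = (73.575 + √(5413.3 + 724824))/13.721 = (73.575 + 854.54)/13.721 = 67.643 mm

67.6 mm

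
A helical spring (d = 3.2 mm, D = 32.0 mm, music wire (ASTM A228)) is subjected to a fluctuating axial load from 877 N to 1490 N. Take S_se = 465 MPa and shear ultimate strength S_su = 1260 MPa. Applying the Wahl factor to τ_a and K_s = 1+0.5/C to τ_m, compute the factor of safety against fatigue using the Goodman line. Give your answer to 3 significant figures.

C = D/d = 32.0/3.2 = 10.0000; K_W = (4C−1)/(4C−4)+0.615/C = 1.1448; K_s = 1+0.5/C = 1.0500
F_a = (F_max−F_min)/2 = 306.5 N; F_m = (F_max+F_min)/2 = 1183.5 N
τ_a = K_W·8F_aD/(πd³) = 1.1448 × 762.2 = 872.6 MPa
τ_m = K_s·8F_mD/(πd³) = 1.0500 × 2943.1 = 3090.3 MPa
Goodman: 1/n_f = τ_a/S_se + τ_m/S_su = 872.6/465 + 3090.3/1260 = 1.87655 + 2.45260 = 4.3292
n_f = 1/4.3292 = 0.231

0.231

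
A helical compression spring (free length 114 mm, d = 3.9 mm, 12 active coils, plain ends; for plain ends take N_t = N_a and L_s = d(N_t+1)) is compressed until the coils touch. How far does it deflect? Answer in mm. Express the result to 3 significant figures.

N_t = 12; L_s = 3.9·13 = 50.7 mm
δ_solid = L₀ − L_s = 114 − 50.7 = 63.3 mm

63.3 mm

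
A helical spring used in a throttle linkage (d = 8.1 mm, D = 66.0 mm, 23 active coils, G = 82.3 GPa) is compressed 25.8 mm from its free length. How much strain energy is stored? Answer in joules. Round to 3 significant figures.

2.23 J

k = Gd⁴/(8D³N_a) = (82.3×10³)(8.1⁴)/(8·66.0³·23) = 6.6972 N/mm
U = ½kδ² = 0.5 × 6.6972 × 25.8² = 2228.9 N·mm = 2.2289 J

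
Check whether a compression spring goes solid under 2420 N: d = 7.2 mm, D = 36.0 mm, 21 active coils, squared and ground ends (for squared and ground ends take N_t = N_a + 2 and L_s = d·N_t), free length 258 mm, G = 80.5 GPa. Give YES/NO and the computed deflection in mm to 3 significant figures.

k = Gd⁴/(8D³N_a) = (80.5×10³)(7.2⁴)/(8·36.0³·21) = 27.6 N/mm
N_t = 23; L_s = 7.2·23 = 165.6 mm; δ_solid = L₀ − L_s = 258 − 165.6 = 92.4 mm
δ = F/k = 2420/27.6 = 87.681 mm
δ < δ_solid → spring does not go solid

NO, δ = 87.7 mm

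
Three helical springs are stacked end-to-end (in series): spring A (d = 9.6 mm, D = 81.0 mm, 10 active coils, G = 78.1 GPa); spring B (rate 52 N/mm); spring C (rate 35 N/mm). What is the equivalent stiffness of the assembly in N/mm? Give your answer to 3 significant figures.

k_A = Gd⁴/(8D³N_a) = (78.1×10³)(9.6⁴)/(8·81.0³·10) = 15.602 N/mm
Series: 1/k_eq = 1/15.602 + 1/52 + 1/35 = 0.11189; k_eq = 8.937 N/mm

8.94 N/mm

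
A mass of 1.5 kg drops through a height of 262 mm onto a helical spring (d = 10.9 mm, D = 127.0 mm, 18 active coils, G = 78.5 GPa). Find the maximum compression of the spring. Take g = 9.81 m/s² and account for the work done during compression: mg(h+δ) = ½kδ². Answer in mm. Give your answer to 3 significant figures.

k = Gd⁴/(8D³N_a) = (78.5×10³)(10.9⁴)/(8·127.0³·18) = 3.7567 N/mm
W = mg = 1.5 × 9.81 = 14.715 N
½kδ² − Wδ − Wh = 0 → δ = (W + √(W² + 2kWh))/k
δ = (14.715 + √(216.53 + 28966.3))/3.7567 = (14.715 + 170.83)/3.7567 = 49.391 mm

49.4 mm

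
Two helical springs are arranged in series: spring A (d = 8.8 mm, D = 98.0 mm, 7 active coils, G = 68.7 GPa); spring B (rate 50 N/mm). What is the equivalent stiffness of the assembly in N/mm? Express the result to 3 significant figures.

k_A = Gd⁴/(8D³N_a) = (68.7×10³)(8.8⁴)/(8·98.0³·7) = 7.8167 N/mm
Series: 1/k_eq = 1/7.8167 + 1/50 = 0.14793; k_eq = 6.7599 N/mm

6.76 N/mm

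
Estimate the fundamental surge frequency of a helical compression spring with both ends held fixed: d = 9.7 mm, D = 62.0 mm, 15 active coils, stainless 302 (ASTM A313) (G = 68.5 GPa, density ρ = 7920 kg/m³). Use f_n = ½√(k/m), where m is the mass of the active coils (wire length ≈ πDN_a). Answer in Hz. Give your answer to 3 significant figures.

55.7 Hz

k = Gd⁴/(8D³N_a) = (68.5×10³)(9.7⁴)/(8·62.0³·15) = 21.204 N/mm = 21204 N/m
Wire length L = πDN_a = π·62.0·15 = 2921.7 mm
m = ρ·(πd²/4)·L = 7920 × 73.898×10⁻⁶ m² × 2.9217 m = 1.71 kg
f_n = ½√(k/m) = 0.5·√(21204/1.71) = 0.5·√(12400) = 55.678 Hz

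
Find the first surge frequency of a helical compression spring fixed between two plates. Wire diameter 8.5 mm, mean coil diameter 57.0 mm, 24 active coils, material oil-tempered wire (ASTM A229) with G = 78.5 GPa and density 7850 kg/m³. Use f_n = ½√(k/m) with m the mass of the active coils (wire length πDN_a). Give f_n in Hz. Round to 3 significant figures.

38.8 Hz

k = Gd⁴/(8D³N_a) = (78.5×10³)(8.5⁴)/(8·57.0³·24) = 11.524 N/mm = 11524 N/m
Wire length L = πDN_a = π·57.0·24 = 4297.7 mm
m = ρ·(πd²/4)·L = 7850 × 56.745×10⁻⁶ m² × 4.2977 m = 1.9144 kg
f_n = ½√(k/m) = 0.5·√(11524/1.9144) = 0.5·√(6019.9) = 38.794 Hz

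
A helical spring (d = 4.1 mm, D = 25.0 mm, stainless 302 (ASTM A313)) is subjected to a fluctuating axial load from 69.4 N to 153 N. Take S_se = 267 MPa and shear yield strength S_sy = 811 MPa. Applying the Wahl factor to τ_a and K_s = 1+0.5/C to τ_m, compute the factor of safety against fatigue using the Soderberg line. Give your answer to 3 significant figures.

3.15

C = D/d = 25.0/4.1 = 6.0976; K_W = (4C−1)/(4C−4)+0.615/C = 1.2480; K_s = 1+0.5/C = 1.0820
F_a = (F_max−F_min)/2 = 41.8 N; F_m = (F_max+F_min)/2 = 111.2 N
τ_a = K_W·8F_aD/(πd³) = 1.2480 × 38.61 = 48.185 MPa
τ_m = K_s·8F_mD/(πd³) = 1.0820 × 102.71 = 111.14 MPa
Soderberg: 1/n_f = τ_a/S_se + τ_m/S_sy = 48.185/267 + 111.14/811 = 0.18047 + 0.13704 = 0.31751
n_f = 1/0.31751 = 3.15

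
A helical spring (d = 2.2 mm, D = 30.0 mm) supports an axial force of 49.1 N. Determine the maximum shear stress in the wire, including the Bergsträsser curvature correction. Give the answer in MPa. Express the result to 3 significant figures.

Spring index C = D/d = 30.0/2.2 = 13.6364
K_B = (4C+2)/(4C−3) = 56.545/51.545 = 1.0970
τ₀ = 8FD/(πd³) = 8·49.1·30.0/(π·2.2³) = 11784/33.452 = 352.27 MPa
τ_max = K·τ₀ = 1.0970 × 352.27 = 386.44 MPa

386 MPa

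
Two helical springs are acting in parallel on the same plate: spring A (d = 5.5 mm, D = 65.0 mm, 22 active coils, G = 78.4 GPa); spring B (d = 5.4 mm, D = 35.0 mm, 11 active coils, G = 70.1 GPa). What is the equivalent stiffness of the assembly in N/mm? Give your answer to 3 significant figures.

k_A = Gd⁴/(8D³N_a) = (78.4×10³)(5.5⁴)/(8·65.0³·22) = 1.4843 N/mm
k_B = Gd⁴/(8D³N_a) = (70.1×10³)(5.4⁴)/(8·35.0³·11) = 15.798 N/mm
Parallel: k_eq = 1.4843 + 15.798 = 17.282 N/mm

17.3 N/mm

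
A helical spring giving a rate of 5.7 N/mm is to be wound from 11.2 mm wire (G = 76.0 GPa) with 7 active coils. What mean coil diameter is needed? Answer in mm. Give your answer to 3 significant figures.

155 mm

D = (Gd⁴/(8N_a·k))^(1/3) = (76.0×10³·11.2⁴/(8·7·5.7))^(1/3)
  = (3.74647e+06)^(1/3) = 155.3129 mm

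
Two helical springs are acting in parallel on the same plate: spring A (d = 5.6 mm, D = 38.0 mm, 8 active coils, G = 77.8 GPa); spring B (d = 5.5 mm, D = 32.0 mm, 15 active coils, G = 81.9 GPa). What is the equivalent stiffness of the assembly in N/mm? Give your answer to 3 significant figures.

40.8 N/mm

k_A = Gd⁴/(8D³N_a) = (77.8×10³)(5.6⁴)/(8·38.0³·8) = 21.787 N/mm
k_B = Gd⁴/(8D³N_a) = (81.9×10³)(5.5⁴)/(8·32.0³·15) = 19.059 N/mm
Parallel: k_eq = 21.787 + 19.059 = 40.846 N/mm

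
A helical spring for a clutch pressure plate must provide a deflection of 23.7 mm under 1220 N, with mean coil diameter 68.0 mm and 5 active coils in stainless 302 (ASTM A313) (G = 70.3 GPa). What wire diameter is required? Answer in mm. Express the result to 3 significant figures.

Required rate k = F/δ = 1220/23.7 = 51.477 N/mm
d = (8D³N_a·k / G)^(1/4) = (8·68.0³·5·51.477 / (70.3×10³))^0.25
  = (9209.6)^0.25 = 9.7963 mm

9.80 mm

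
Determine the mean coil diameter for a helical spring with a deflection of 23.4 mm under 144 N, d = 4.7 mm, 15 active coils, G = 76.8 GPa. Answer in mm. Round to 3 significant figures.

Required rate k = F/δ = 144/23.4 = 6.1538 N/mm
D = (Gd⁴/(8N_a·k))^(1/3) = (76.8×10³·4.7⁴/(8·15·6.1538))^(1/3)
  = (50748.7)^(1/3) = 37.0233 mm

37.0 mm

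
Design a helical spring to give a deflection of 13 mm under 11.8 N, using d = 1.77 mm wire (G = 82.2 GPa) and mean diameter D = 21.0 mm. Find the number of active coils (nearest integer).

12

Required rate k = F/δ = 11.8/13 = 0.90769 N/mm
N_a = Gd⁴/(8D³k) = (82.2×10³ × 1.77⁴)/(8 × 21.0³ × 0.90769)
    = 806798 / 67249.1 = 12 → 12 coils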